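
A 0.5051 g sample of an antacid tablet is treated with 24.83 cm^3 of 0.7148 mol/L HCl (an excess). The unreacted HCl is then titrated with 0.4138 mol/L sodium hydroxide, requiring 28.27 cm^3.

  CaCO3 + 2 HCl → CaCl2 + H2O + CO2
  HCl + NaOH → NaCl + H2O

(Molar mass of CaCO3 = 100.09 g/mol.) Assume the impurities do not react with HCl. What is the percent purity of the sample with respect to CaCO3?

59.95 %

n(HCl) added = 0.02483 × 0.7148 = 0.01775 mol
n(NaOH) used in back-titration = 0.02827 × 0.4138 = 0.01170 mol
n(HCl) left over = 0.01170 mol (1:1 ratio)
n(HCl) consumed by analyte = 0.01775 − 0.01170 = 6.050 × 10^-3 mol
From the 1:2 ratio, n(CaCO3) = 1/2 × 6.050 × 10^-3 = 3.025 × 10^-3 mol
mass of CaCO3 = 3.025 × 10^-3 × 100.09 = 0.3028 g
% CaCO3 = 0.3028 / 0.5051 × 100 = 59.95 %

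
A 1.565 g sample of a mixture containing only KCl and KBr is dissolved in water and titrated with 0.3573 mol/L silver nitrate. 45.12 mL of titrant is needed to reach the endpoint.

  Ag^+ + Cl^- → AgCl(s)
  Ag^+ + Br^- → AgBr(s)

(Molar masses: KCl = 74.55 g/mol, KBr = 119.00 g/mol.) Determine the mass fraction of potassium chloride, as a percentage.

37.88 %

n(AgNO3) = 0.04512 × 0.3573 = 0.01612 mol
Let x = n(KCl), y = n(KBr).
Titrant: 1x + 1y = 0.01612;  mass: 74.55x + 119.00y = 1.565
Solving, x = 7.951 × 10^-3 mol, y = 8.170 × 10^-3 mol
mass of KCl = 7.951 × 10^-3 × 74.55 = 0.5928 g
% KCl = 0.5928 / 1.565 × 100 = 37.88 %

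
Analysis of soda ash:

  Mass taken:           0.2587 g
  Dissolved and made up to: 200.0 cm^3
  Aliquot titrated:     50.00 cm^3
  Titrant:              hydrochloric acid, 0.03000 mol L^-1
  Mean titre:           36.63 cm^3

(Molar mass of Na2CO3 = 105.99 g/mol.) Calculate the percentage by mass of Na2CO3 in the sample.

Na2CO3 + 2 HCl → 2 NaCl + H2O + CO2
n(HCl) per titration = 0.03663 × 0.03000 = 1.099 × 10^-3 mol
From the 1:2 ratio, n(Na2CO3) in each aliquot = 1/2 × 1.099 × 10^-3 = 5.495 × 10^-4 mol
n(Na2CO3) in the whole flask = 5.495 × 10^-4 × 200.0/50.00 = 2.198 × 10^-3 mol
mass of Na2CO3 = 2.198 × 10^-3 × 105.99 = 0.2329 g
% Na2CO3 = 0.2329 / 0.2587 × 100 = 90.04 %

90.04 %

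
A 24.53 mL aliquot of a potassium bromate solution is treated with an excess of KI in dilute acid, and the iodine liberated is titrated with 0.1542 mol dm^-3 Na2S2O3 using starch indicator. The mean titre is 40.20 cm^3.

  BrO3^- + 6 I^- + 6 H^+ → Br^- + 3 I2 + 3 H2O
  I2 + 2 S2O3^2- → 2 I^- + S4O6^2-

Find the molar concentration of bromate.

0.04212 mol/L

n(S2O3^2-) = 0.04020 × 0.1542 = 6.199 × 10^-3 mol
n(I2) = n(S2O3^2-)/2 = 3.099 × 10^-3 mol
From the 1:3 ratio, n(BrO3^-) in the aliquot = 1/3 × 3.099 × 10^-3 = 1.033 × 10^-3 mol
[BrO3^-] = 1.033 × 10^-3 / 0.02453 = 0.04212 mol/L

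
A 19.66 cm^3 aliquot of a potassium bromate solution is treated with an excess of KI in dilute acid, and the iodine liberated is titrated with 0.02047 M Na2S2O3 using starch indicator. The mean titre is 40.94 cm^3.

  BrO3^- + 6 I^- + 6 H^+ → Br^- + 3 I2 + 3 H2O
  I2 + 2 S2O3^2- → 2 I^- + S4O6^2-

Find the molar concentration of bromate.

0.007104 M

n(S2O3^2-) = 0.04094 × 0.02047 = 8.380 × 10^-4 mol
n(I2) = n(S2O3^2-)/2 = 4.190 × 10^-4 mol
From the 1:3 ratio, n(BrO3^-) in the aliquot = 1/3 × 4.190 × 10^-4 = 1.397 × 10^-4 mol
[BrO3^-] = 1.397 × 10^-4 / 0.01966 = 0.007104 mol/L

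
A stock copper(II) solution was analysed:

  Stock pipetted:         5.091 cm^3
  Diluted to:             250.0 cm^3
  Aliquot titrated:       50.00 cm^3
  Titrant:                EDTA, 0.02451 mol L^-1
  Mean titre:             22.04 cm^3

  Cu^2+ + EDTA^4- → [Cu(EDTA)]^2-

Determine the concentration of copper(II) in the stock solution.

n(EDTA) = 0.02204 × 0.02451 = 5.402 × 10^-4 mol
n(Cu2+) in the aliquot = 5.402 × 10^-4 mol (1:1 ratio)
[Cu2+]_dilute = 5.402 × 10^-4 / 0.05000 = 0.01080 mol/L
Dilution factor = 250.0 / 5.091 = 49.11
[Cu2+]_stock = 0.01080 × 49.11 = 0.5305 mol/L

0.5305 mol/L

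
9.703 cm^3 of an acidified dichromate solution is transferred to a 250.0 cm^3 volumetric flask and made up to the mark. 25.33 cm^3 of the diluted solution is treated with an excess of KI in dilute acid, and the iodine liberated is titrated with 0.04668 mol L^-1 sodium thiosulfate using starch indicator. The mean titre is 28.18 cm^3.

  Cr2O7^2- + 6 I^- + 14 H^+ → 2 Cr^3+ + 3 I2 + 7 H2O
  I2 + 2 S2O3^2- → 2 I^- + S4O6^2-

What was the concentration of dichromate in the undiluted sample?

0.2230 mol/L

n(S2O3^2-) = 0.02818 × 0.04668 = 1.315 × 10^-3 mol
n(I2) = n(S2O3^2-)/2 = 6.577 × 10^-4 mol
From the 1:3 ratio, n(Cr2O7^2-) in the aliquot = 1/3 × 6.577 × 10^-4 = 2.192 × 10^-4 mol
[Cr2O7^2-]_dilute = 2.192 × 10^-4 / 0.02533 = 0.008655 mol/L
[Cr2O7^2-]_original = 0.008655 × 250.0/9.703 = 0.2230 mol/L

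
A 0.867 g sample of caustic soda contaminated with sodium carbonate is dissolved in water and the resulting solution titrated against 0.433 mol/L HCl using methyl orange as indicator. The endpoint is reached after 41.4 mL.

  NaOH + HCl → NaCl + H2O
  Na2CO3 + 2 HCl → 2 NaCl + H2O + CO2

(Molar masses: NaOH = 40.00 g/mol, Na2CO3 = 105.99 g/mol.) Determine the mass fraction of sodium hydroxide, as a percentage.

n(HCl) = 0.0414 × 0.433 = 0.0179 mol
Let x = n(NaOH), y = n(Na2CO3).
Titrant: 1x + 2y = 0.0179;  mass: 40.00x + 105.99y = 0.867
Solving, x = 6.39 × 10^-3 mol, y = 5.77 × 10^-3 mol
mass of NaOH = 6.39 × 10^-3 × 40.00 = 0.255 g
% NaOH = 0.255 / 0.867 × 100 = 29.5 %

29.5 %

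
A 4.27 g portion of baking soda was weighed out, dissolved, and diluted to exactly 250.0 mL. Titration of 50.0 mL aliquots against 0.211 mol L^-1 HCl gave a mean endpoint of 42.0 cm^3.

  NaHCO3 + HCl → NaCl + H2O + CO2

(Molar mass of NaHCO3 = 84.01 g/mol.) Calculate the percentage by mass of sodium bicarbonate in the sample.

87.2 %

n(HCl) per titration = 0.0420 × 0.211 = 8.86 × 10^-3 mol
n(NaHCO3) in each aliquot = 8.86 × 10^-3 mol (1:1 ratio)
n(NaHCO3) in the whole flask = 8.86 × 10^-3 × 250.0/50.0 = 0.0443 mol
mass of NaHCO3 = 0.0443 × 84.01 = 3.72 g
% NaHCO3 = 3.72 / 4.27 × 100 = 87.2 %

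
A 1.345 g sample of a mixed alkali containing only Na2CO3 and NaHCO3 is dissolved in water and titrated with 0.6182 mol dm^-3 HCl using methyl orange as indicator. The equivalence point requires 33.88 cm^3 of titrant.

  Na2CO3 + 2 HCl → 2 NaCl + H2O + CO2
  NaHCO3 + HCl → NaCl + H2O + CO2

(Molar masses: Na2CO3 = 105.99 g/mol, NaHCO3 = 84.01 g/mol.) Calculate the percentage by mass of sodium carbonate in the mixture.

52.67 %

n(HCl) = 0.03388 × 0.6182 = 0.02094 mol
Let x = n(Na2CO3), y = n(NaHCO3).
Titrant: 2x + 1y = 0.02094;  mass: 105.99x + 84.01y = 1.345
Solving, x = 6.683 × 10^-3 mol, y = 7.578 × 10^-3 mol
mass of Na2CO3 = 6.683 × 10^-3 × 105.99 = 0.7083 g
% Na2CO3 = 0.7083 / 1.345 × 100 = 52.67 %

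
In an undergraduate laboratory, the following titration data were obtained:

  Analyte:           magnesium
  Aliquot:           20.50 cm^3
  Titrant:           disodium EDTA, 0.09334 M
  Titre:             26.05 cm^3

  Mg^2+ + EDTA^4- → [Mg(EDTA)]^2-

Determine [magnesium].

n(EDTA) = 0.02605 L × 0.09334 mol/L = 2.432 × 10^-3 mol
n(Mg2+) = 2.432 × 10^-3 mol (1:1 mole ratio)
[Mg2+] = 2.432 × 10^-3 mol / 0.02050 L = 0.1186 mol/L

0.1186 M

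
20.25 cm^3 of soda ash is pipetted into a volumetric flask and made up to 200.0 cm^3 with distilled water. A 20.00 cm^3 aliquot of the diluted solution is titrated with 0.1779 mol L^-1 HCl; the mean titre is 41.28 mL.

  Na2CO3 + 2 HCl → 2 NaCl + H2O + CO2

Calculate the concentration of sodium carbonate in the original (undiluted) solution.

n(HCl) = 0.04128 × 0.1779 = 7.344 × 10^-3 mol
From the 1:2 ratio, n(Na2CO3) in the aliquot = 1/2 × 7.344 × 10^-3 = 3.672 × 10^-3 mol
[Na2CO3]_dilute = 3.672 × 10^-3 / 0.02000 = 0.1836 mol/L
Dilution factor = 200.0 / 20.25 = 9.877
[Na2CO3]_stock = 0.1836 × 9.877 = 1.813 mol/L

1.813 mol/L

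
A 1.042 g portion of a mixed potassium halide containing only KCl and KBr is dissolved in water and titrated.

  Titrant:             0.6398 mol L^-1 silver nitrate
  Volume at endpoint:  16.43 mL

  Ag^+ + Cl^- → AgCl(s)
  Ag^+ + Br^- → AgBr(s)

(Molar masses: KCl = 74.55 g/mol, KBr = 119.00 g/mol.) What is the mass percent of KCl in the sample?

33.63 %

n(AgNO3) = 0.01643 × 0.6398 = 0.01051 mol
Let x = n(KCl), y = n(KBr).
Titrant: 1x + 1y = 0.01051;  mass: 74.55x + 119.00y = 1.042
Solving, x = 4.700 × 10^-3 mol, y = 5.812 × 10^-3 mol
mass of KCl = 4.700 × 10^-3 × 74.55 = 0.3504 g
% KCl = 0.3504 / 1.042 × 100 = 33.63 %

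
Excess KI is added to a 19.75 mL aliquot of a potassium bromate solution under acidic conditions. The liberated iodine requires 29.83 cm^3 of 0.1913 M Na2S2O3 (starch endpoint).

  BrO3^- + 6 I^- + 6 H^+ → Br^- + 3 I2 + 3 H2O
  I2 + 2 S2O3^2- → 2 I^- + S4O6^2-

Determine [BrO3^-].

n(S2O3^2-) = 0.02983 × 0.1913 = 5.706 × 10^-3 mol
n(I2) = n(S2O3^2-)/2 = 2.853 × 10^-3 mol
From the 1:3 ratio, n(BrO3^-) in the aliquot = 1/3 × 2.853 × 10^-3 = 9.511 × 10^-4 mol
[BrO3^-] = 9.511 × 10^-4 / 0.01975 = 0.04816 mol/L

0.04816 M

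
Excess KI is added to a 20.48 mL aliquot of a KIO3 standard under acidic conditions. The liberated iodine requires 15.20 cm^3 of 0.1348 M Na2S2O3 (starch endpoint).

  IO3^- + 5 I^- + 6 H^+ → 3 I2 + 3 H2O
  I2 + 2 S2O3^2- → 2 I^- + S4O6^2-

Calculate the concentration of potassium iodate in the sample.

n(S2O3^2-) = 0.01520 × 0.1348 = 2.049 × 10^-3 mol
n(I2) = n(S2O3^2-)/2 = 1.024 × 10^-3 mol
From the 1:3 ratio, n(IO3^-) in the aliquot = 1/3 × 1.024 × 10^-3 = 3.415 × 10^-4 mol
[IO3^-] = 3.415 × 10^-4 / 0.02048 = 0.01667 mol/L

0.01667 M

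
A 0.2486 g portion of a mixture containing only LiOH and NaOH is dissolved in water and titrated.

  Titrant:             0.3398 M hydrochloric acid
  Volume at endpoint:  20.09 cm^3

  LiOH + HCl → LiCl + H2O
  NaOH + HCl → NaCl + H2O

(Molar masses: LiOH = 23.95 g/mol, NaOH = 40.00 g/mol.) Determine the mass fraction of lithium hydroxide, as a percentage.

n(HCl) = 0.02009 × 0.3398 = 6.827 × 10^-3 mol
Let x = n(LiOH), y = n(NaOH).
Titrant: 1x + 1y = 6.827 × 10^-3;  mass: 23.95x + 40.00y = 0.2486
Solving, x = 1.524 × 10^-3 mol, y = 5.302 × 10^-3 mol
mass of LiOH = 1.524 × 10^-3 × 23.95 = 0.03650 g
% LiOH = 0.03650 / 0.2486 × 100 = 14.68 %

14.68 %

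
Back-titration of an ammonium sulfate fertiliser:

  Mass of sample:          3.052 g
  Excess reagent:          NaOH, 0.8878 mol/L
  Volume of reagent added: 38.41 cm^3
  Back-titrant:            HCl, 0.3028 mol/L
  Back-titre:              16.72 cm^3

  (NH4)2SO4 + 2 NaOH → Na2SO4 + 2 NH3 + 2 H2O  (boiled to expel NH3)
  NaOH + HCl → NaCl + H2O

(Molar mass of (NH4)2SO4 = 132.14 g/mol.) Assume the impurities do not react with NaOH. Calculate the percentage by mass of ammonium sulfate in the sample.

n(NaOH) added = 0.03841 × 0.8878 = 0.03410 mol
n(HCl) used in back-titration = 0.01672 × 0.3028 = 5.063 × 10^-3 mol
n(NaOH) left over = 5.063 × 10^-3 mol (1:1 ratio)
n(NaOH) consumed by analyte = 0.03410 − 5.063 × 10^-3 = 0.02904 mol
From the 1:2 ratio, n((NH4)2SO4) = 1/2 × 0.02904 = 0.01452 mol
mass of (NH4)2SO4 = 0.01452 × 132.14 = 1.919 g
% (NH4)2SO4 = 1.919 / 3.052 × 100 = 62.86 %

62.86 %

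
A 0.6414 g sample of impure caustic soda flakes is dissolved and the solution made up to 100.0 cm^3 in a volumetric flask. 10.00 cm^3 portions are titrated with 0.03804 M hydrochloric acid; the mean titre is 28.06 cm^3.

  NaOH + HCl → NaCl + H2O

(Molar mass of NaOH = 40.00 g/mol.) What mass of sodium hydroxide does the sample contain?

n(HCl) per titration = 0.02806 × 0.03804 = 1.067 × 10^-3 mol
n(NaOH) in each aliquot = 1.067 × 10^-3 mol (1:1 ratio)
n(NaOH) in the whole flask = 1.067 × 10^-3 × 100.0/10.00 = 0.01067 mol
mass of NaOH = 0.01067 × 40.00 = 0.4270 g

0.4270 g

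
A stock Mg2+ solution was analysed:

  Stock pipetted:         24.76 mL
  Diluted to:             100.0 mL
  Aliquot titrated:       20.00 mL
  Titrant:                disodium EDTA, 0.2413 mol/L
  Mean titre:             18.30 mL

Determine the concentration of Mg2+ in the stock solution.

Mg^2+ + EDTA^4- → [Mg(EDTA)]^2-
n(EDTA) = 0.01830 × 0.2413 = 4.416 × 10^-3 mol
n(Mg2+) in the aliquot = 4.416 × 10^-3 mol (1:1 ratio)
[Mg2+]_dilute = 4.416 × 10^-3 / 0.02000 = 0.2208 mol/L
Dilution factor = 100.0 / 24.76 = 4.039
[Mg2+]_stock = 0.2208 × 4.039 = 0.8917 mol/L

0.8917 mol/L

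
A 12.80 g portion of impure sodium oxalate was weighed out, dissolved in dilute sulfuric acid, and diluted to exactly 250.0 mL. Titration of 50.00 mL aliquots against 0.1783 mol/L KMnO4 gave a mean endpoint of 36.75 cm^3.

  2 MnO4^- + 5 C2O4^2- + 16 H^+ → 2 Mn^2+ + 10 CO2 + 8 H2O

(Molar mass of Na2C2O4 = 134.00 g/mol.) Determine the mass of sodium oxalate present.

n(KMnO4) per titration = 0.03675 × 0.1783 = 6.553 × 10^-3 mol
From the 5:2 ratio, n(Na2C2O4) in each aliquot = 5/2 × 6.553 × 10^-3 = 0.01638 mol
n(Na2C2O4) in the whole flask = 0.01638 × 250.0/50.00 = 0.08191 mol
mass of Na2C2O4 = 0.08191 × 134.00 = 10.98 g

10.98 g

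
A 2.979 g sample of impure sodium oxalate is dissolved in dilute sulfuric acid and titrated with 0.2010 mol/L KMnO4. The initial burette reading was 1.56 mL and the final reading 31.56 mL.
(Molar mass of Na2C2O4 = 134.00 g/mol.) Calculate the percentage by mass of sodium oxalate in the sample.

2 MnO4^- + 5 C2O4^2- + 16 H^+ → 2 Mn^2+ + 10 CO2 + 8 H2O
n(KMnO4) = 0.03000 L × 0.2010 mol/L = 6.030 × 10^-3 mol
From the 5:2 ratio, n(Na2C2O4) = 5/2 × 6.030 × 10^-3 = 0.01508 mol
mass of Na2C2O4 = 0.01508 × 134.00 g/mol = 2.020 g
% Na2C2O4 = 2.020 / 2.979 × 100 = 67.81 %

67.81 %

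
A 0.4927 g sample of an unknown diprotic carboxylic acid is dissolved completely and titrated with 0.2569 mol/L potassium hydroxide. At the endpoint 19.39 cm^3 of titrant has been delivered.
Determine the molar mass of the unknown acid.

n(KOH) = 0.01939 L × 0.2569 mol/L = 4.981 × 10^-3 mol
From the 1:2 ratio, n(H2A) = 1/2 × 4.981 × 10^-3 = 2.491 × 10^-3 mol
M = m / n = 0.4927 g / 2.491 × 10^-3 mol = 197.8 g/mol

197.8 g/mol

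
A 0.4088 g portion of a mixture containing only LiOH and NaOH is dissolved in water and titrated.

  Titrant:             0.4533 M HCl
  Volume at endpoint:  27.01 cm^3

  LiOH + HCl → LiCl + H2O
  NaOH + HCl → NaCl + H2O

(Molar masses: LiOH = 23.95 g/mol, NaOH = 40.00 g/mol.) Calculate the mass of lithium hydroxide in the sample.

0.1208 g

n(HCl) = 0.02701 × 0.4533 = 0.01224 mol
Let x = n(LiOH), y = n(NaOH).
Titrant: 1x + 1y = 0.01224;  mass: 23.95x + 40.00y = 0.4088
Solving, x = 5.043 × 10^-3 mol, y = 7.200 × 10^-3 mol
mass of LiOH = 5.043 × 10^-3 × 23.95 = 0.1208 g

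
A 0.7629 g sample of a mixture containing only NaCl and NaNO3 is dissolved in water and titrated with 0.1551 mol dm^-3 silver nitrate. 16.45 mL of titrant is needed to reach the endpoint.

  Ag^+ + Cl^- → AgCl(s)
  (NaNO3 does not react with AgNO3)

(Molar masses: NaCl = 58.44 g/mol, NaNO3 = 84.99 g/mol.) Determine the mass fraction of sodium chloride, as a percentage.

19.54 %

n(AgNO3) = 0.01645 × 0.1551 = 2.551 × 10^-3 mol
Let x = n(NaCl), y = n(NaNO3).
Titrant: 1x = 2.551 × 10^-3;  mass: 58.44x + 84.99y = 0.7629
Solving, x = 2.551 × 10^-3 mol, y = 7.222 × 10^-3 mol
mass of NaCl = 2.551 × 10^-3 × 58.44 = 0.1491 g
% NaCl = 0.1491 / 0.7629 × 100 = 19.54 %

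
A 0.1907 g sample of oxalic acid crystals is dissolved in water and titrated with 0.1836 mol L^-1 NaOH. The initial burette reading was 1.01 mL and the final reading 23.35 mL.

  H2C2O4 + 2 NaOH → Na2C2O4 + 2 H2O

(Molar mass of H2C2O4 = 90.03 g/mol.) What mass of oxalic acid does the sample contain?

0.1846 g

n(NaOH) = 0.02234 L × 0.1836 mol/L = 4.102 × 10^-3 mol
From the 1:2 ratio, n(H2C2O4) = 1/2 × 4.102 × 10^-3 = 2.051 × 10^-3 mol
mass of H2C2O4 = 2.051 × 10^-3 × 90.03 g/mol = 0.1846 g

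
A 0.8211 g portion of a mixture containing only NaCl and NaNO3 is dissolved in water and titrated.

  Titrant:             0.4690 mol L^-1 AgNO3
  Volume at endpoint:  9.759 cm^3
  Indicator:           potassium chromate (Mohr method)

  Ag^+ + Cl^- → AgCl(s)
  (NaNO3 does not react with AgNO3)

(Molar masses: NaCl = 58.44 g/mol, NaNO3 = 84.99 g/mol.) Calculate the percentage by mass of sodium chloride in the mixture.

n(AgNO3) = 0.009759 × 0.4690 = 4.577 × 10^-3 mol
Let x = n(NaCl), y = n(NaNO3).
Titrant: 1x = 4.577 × 10^-3;  mass: 58.44x + 84.99y = 0.8211
Solving, x = 4.577 × 10^-3 mol, y = 6.514 × 10^-3 mol
mass of NaCl = 4.577 × 10^-3 × 58.44 = 0.2675 g
% NaCl = 0.2675 / 0.8211 × 100 = 32.58 %

32.58 %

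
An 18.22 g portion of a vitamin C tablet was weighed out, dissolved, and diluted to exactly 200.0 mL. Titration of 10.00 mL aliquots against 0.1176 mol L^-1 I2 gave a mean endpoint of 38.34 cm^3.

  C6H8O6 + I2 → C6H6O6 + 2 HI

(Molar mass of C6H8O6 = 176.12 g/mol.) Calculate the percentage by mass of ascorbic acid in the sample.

n(I2) per titration = 0.03834 × 0.1176 = 4.509 × 10^-3 mol
n(C6H8O6) in each aliquot = 4.509 × 10^-3 mol (1:1 ratio)
n(C6H8O6) in the whole flask = 4.509 × 10^-3 × 200.0/10.00 = 0.09018 mol
mass of C6H8O6 = 0.09018 × 176.12 = 15.88 g
% C6H8O6 = 15.88 / 18.22 × 100 = 87.17 %

87.17 %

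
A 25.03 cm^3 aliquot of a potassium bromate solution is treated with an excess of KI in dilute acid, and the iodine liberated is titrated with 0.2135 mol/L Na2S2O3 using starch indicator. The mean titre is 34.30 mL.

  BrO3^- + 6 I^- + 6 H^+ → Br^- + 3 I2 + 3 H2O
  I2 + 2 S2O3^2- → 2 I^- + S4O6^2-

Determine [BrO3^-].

n(S2O3^2-) = 0.03430 × 0.2135 = 7.323 × 10^-3 mol
n(I2) = n(S2O3^2-)/2 = 3.662 × 10^-3 mol
From the 1:3 ratio, n(BrO3^-) in the aliquot = 1/3 × 3.662 × 10^-3 = 1.221 × 10^-3 mol
[BrO3^-] = 1.221 × 10^-3 / 0.02503 = 0.04876 mol/L

0.04876 mol/L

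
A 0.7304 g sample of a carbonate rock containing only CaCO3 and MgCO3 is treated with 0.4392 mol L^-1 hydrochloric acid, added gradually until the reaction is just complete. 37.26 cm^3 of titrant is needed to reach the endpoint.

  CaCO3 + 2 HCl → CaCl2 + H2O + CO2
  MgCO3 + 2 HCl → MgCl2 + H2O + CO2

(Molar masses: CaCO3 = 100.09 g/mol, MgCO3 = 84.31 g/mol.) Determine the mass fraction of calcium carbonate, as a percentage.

35.21 %

n(HCl) = 0.03726 × 0.4392 = 0.01636 mol
Let x = n(CaCO3), y = n(MgCO3).
Titrant: 2x + 2y = 0.01636;  mass: 100.09x + 84.31y = 0.7304
Solving, x = 2.570 × 10^-3 mol, y = 5.613 × 10^-3 mol
mass of CaCO3 = 2.570 × 10^-3 × 100.09 = 0.2572 g
% CaCO3 = 0.2572 / 0.7304 × 100 = 35.21 %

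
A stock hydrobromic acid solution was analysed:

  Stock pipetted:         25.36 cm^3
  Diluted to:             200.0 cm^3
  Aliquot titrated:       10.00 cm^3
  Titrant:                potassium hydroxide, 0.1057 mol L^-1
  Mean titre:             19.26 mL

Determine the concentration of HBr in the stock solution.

HBr + KOH → KBr + H2O
n(KOH) = 0.01926 × 0.1057 = 2.036 × 10^-3 mol
n(HBr) in the aliquot = 2.036 × 10^-3 mol (1:1 ratio)
[HBr]_dilute = 2.036 × 10^-3 / 0.01000 = 0.2036 mol/L
Dilution factor = 200.0 / 25.36 = 7.886
[HBr]_stock = 0.2036 × 7.886 = 1.606 mol/L

1.606 mol/L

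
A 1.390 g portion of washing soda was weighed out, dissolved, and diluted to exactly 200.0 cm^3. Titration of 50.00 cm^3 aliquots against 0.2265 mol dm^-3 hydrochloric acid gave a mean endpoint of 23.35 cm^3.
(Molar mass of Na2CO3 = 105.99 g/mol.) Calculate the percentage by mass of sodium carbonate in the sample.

80.66 %

Na2CO3 + 2 HCl → 2 NaCl + H2O + CO2
n(HCl) per titration = 0.02335 × 0.2265 = 5.289 × 10^-3 mol
From the 1:2 ratio, n(Na2CO3) in each aliquot = 1/2 × 5.289 × 10^-3 = 2.644 × 10^-3 mol
n(Na2CO3) in the whole flask = 2.644 × 10^-3 × 200.0/50.00 = 0.01058 mol
mass of Na2CO3 = 0.01058 × 105.99 = 1.121 g
% Na2CO3 = 1.121 / 1.390 × 100 = 80.66 %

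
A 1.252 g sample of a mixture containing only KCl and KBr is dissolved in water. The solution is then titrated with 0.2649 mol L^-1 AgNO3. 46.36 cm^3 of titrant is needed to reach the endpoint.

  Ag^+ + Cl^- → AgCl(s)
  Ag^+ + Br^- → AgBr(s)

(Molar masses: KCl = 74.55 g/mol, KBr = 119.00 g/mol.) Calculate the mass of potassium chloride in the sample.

0.3512 g

n(AgNO3) = 0.04636 × 0.2649 = 0.01228 mol
Let x = n(KCl), y = n(KBr).
Titrant: 1x + 1y = 0.01228;  mass: 74.55x + 119.00y = 1.252
Solving, x = 4.711 × 10^-3 mol, y = 7.570 × 10^-3 mol
mass of KCl = 4.711 × 10^-3 × 74.55 = 0.3512 g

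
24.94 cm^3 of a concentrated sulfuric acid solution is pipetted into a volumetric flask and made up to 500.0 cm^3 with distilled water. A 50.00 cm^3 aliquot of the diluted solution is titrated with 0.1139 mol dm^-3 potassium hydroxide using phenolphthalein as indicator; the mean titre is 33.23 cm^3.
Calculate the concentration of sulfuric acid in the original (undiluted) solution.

H2SO4 + 2 KOH → K2SO4 + 2 H2O
n(KOH) = 0.03323 × 0.1139 = 3.785 × 10^-3 mol
From the 1:2 ratio, n(H2SO4) in the aliquot = 1/2 × 3.785 × 10^-3 = 1.892 × 10^-3 mol
[H2SO4]_dilute = 1.892 × 10^-3 / 0.05000 = 0.03785 mol/L
Dilution factor = 500.0 / 24.94 = 20.05
[H2SO4]_stock = 0.03785 × 20.05 = 0.7588 mol/L

0.7588 mol/L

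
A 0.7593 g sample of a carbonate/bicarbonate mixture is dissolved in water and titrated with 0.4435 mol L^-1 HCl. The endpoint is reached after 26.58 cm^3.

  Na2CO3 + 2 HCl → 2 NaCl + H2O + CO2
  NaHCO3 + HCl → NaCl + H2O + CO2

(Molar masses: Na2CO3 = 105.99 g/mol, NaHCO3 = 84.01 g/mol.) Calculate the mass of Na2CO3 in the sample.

0.3948 g

n(HCl) = 0.02658 × 0.4435 = 0.01179 mol
Let x = n(Na2CO3), y = n(NaHCO3).
Titrant: 2x + 1y = 0.01179;  mass: 105.99x + 84.01y = 0.7593
Solving, x = 3.724 × 10^-3 mol, y = 4.339 × 10^-3 mol
mass of Na2CO3 = 3.724 × 10^-3 × 105.99 = 0.3948 g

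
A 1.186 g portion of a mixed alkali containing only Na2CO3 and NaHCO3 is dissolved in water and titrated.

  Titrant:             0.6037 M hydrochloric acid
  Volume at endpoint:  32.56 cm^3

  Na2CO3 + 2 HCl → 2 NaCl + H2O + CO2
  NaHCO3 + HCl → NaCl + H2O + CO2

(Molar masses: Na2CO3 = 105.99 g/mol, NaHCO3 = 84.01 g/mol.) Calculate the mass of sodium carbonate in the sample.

n(HCl) = 0.03256 × 0.6037 = 0.01966 mol
Let x = n(Na2CO3), y = n(NaHCO3).
Titrant: 2x + 1y = 0.01966;  mass: 105.99x + 84.01y = 1.186
Solving, x = 7.502 × 10^-3 mol, y = 4.653 × 10^-3 mol
mass of Na2CO3 = 7.502 × 10^-3 × 105.99 = 0.7951 g

0.7951 g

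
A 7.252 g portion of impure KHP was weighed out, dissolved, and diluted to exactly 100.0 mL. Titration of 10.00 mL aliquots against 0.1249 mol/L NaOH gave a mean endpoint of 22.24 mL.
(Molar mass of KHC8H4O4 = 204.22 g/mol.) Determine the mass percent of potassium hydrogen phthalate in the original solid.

KHC8H4O4 + NaOH → KNaC8H4O4 + H2O
n(NaOH) per titration = 0.02224 × 0.1249 = 2.778 × 10^-3 mol
n(KHC8H4O4) in each aliquot = 2.778 × 10^-3 mol (1:1 ratio)
n(KHC8H4O4) in the whole flask = 2.778 × 10^-3 × 100.0/10.00 = 0.02778 mol
mass of KHC8H4O4 = 0.02778 × 204.22 = 5.673 g
% KHC8H4O4 = 5.673 / 7.252 × 100 = 78.22 %

78.22 %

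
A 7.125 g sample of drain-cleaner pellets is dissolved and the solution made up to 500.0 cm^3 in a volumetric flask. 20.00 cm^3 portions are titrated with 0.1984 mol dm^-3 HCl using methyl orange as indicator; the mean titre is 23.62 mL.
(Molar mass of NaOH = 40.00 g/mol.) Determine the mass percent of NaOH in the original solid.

65.77 %

NaOH + HCl → NaCl + H2O
n(HCl) per titration = 0.02362 × 0.1984 = 4.686 × 10^-3 mol
n(NaOH) in each aliquot = 4.686 × 10^-3 mol (1:1 ratio)
n(NaOH) in the whole flask = 4.686 × 10^-3 × 500.0/20.00 = 0.1172 mol
mass of NaOH = 0.1172 × 40.00 = 4.686 g
% NaOH = 4.686 / 7.125 × 100 = 65.77 %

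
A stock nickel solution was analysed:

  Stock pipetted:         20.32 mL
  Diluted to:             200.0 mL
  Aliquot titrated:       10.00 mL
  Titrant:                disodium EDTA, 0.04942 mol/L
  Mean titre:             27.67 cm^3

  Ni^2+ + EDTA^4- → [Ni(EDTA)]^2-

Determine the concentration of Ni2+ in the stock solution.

n(EDTA) = 0.02767 × 0.04942 = 1.367 × 10^-3 mol
n(Ni2+) in the aliquot = 1.367 × 10^-3 mol (1:1 ratio)
[Ni2+]_dilute = 1.367 × 10^-3 / 0.01000 = 0.1367 mol/L
Dilution factor = 200.0 / 20.32 = 9.843
[Ni2+]_stock = 0.1367 × 9.843 = 1.346 mol/L

1.346 mol/L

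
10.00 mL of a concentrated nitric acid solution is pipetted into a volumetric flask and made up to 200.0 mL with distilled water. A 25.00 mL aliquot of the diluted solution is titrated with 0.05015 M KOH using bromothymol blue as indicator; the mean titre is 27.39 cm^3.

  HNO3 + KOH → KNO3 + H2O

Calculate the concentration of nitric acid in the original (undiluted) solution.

1.099 M

n(KOH) = 0.02739 × 0.05015 = 1.374 × 10^-3 mol
n(HNO3) in the aliquot = 1.374 × 10^-3 mol (1:1 ratio)
[HNO3]_dilute = 1.374 × 10^-3 / 0.02500 = 0.05494 mol/L
Dilution factor = 200.0 / 10.00 = 20.00
[HNO3]_stock = 0.05494 × 20.00 = 1.099 mol/L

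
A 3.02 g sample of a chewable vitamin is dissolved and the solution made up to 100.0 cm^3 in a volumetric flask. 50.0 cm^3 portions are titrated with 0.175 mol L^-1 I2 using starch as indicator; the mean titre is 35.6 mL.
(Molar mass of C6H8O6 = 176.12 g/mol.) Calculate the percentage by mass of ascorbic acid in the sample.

C6H8O6 + I2 → C6H6O6 + 2 HI
n(I2) per titration = 0.0356 × 0.175 = 6.23 × 10^-3 mol
n(C6H8O6) in each aliquot = 6.23 × 10^-3 mol (1:1 ratio)
n(C6H8O6) in the whole flask = 6.23 × 10^-3 × 100.0/50.0 = 0.0125 mol
mass of C6H8O6 = 0.0125 × 176.12 = 2.19 g
% C6H8O6 = 2.19 / 3.02 × 100 = 72.7 %

72.7 %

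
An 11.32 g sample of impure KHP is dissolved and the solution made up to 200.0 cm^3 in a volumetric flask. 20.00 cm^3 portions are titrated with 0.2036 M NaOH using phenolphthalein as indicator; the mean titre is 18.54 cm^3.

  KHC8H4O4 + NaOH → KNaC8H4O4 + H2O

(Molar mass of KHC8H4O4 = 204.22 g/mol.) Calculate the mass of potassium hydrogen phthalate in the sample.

n(NaOH) per titration = 0.01854 × 0.2036 = 3.775 × 10^-3 mol
n(KHC8H4O4) in each aliquot = 3.775 × 10^-3 mol (1:1 ratio)
n(KHC8H4O4) in the whole flask = 3.775 × 10^-3 × 200.0/20.00 = 0.03775 mol
mass of KHC8H4O4 = 0.03775 × 204.22 = 7.709 g

7.709 g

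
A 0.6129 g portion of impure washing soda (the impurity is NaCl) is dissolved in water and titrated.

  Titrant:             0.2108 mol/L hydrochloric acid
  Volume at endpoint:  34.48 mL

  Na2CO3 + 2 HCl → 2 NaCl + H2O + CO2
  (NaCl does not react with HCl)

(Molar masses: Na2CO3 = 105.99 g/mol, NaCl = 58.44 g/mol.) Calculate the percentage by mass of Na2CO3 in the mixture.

62.85 %

n(HCl) = 0.03448 × 0.2108 = 7.268 × 10^-3 mol
Let x = n(Na2CO3), y = n(NaCl).
Titrant: 2x = 7.268 × 10^-3;  mass: 105.99x + 58.44y = 0.6129
Solving, x = 3.634 × 10^-3 mol, y = 3.897 × 10^-3 mol
mass of Na2CO3 = 3.634 × 10^-3 × 105.99 = 0.3852 g
% Na2CO3 = 0.3852 / 0.6129 × 100 = 62.85 %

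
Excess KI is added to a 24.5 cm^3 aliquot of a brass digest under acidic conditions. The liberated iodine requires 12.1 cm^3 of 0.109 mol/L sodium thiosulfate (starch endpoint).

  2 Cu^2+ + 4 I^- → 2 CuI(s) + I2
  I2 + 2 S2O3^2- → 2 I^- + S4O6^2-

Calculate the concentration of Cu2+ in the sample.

0.0538 mol/L

n(S2O3^2-) = 0.0121 × 0.109 = 1.32 × 10^-3 mol
n(I2) = n(S2O3^2-)/2 = 6.59 × 10^-4 mol
From the 2:1 ratio, n(Cu2+) in the aliquot = 2/1 × 6.59 × 10^-4 = 1.32 × 10^-3 mol
[Cu2+] = 1.32 × 10^-3 / 0.0245 = 0.0538 mol/L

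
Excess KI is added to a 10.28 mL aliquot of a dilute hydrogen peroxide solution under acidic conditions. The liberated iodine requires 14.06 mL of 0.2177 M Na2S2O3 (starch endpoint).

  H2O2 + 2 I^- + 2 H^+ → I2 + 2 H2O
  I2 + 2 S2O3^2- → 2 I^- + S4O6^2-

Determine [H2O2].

n(S2O3^2-) = 0.01406 × 0.2177 = 3.061 × 10^-3 mol
n(I2) = n(S2O3^2-)/2 = 1.530 × 10^-3 mol
n(H2O2) in the aliquot = 1.530 × 10^-3 mol (1:1 ratio)
[H2O2] = 1.530 × 10^-3 / 0.01028 = 0.1489 mol/L

0.1489 M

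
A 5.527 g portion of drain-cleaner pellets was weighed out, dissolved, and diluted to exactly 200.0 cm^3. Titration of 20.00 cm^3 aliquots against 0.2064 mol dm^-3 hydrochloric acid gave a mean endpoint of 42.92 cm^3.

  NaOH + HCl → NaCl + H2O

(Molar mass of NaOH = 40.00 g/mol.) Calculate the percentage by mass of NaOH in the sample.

n(HCl) per titration = 0.04292 × 0.2064 = 8.859 × 10^-3 mol
n(NaOH) in each aliquot = 8.859 × 10^-3 mol (1:1 ratio)
n(NaOH) in the whole flask = 8.859 × 10^-3 × 200.0/20.00 = 0.08859 mol
mass of NaOH = 0.08859 × 40.00 = 3.543 g
% NaOH = 3.543 / 5.527 × 100 = 64.11 %

64.11 %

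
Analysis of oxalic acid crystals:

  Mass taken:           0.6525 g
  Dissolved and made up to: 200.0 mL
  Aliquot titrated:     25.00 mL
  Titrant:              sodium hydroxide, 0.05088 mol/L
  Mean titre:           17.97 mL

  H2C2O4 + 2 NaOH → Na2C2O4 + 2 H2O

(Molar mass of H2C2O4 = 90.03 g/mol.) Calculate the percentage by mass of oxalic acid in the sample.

50.46 %

n(NaOH) per titration = 0.01797 × 0.05088 = 9.143 × 10^-4 mol
From the 1:2 ratio, n(H2C2O4) in each aliquot = 1/2 × 9.143 × 10^-4 = 4.572 × 10^-4 mol
n(H2C2O4) in the whole flask = 4.572 × 10^-4 × 200.0/25.00 = 3.657 × 10^-3 mol
mass of H2C2O4 = 3.657 × 10^-3 × 90.03 = 0.3293 g
% H2C2O4 = 0.3293 / 0.6525 × 100 = 50.46 %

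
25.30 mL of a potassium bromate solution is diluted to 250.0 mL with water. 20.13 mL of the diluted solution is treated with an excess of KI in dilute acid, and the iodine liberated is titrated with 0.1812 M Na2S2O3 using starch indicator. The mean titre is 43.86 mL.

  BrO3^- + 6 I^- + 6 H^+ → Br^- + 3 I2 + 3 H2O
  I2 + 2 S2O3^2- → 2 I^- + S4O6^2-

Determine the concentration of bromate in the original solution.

n(S2O3^2-) = 0.04386 × 0.1812 = 7.947 × 10^-3 mol
n(I2) = n(S2O3^2-)/2 = 3.974 × 10^-3 mol
From the 1:3 ratio, n(BrO3^-) in the aliquot = 1/3 × 3.974 × 10^-3 = 1.325 × 10^-3 mol
[BrO3^-]_dilute = 1.325 × 10^-3 / 0.02013 = 0.06580 mol/L
[BrO3^-]_original = 0.06580 × 250.0/25.30 = 0.6502 mol/L

0.6502 M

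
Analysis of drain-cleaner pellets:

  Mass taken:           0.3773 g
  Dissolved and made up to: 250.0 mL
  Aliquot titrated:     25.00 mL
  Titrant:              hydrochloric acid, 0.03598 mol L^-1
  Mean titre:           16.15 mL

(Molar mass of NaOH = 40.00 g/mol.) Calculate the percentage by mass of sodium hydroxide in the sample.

61.60 %

NaOH + HCl → NaCl + H2O
n(HCl) per titration = 0.01615 × 0.03598 = 5.811 × 10^-4 mol
n(NaOH) in each aliquot = 5.811 × 10^-4 mol (1:1 ratio)
n(NaOH) in the whole flask = 5.811 × 10^-4 × 250.0/25.00 = 5.811 × 10^-3 mol
mass of NaOH = 5.811 × 10^-3 × 40.00 = 0.2324 g
% NaOH = 0.2324 / 0.3773 × 100 = 61.60 %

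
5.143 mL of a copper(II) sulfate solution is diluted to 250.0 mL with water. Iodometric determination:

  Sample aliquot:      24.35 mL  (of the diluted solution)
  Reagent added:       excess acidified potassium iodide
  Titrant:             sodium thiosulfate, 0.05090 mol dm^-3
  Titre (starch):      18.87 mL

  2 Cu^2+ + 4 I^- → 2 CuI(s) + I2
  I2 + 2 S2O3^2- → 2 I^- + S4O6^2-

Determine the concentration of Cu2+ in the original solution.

1.917 mol/L

n(S2O3^2-) = 0.01887 × 0.05090 = 9.605 × 10^-4 mol
n(I2) = n(S2O3^2-)/2 = 4.802 × 10^-4 mol
From the 2:1 ratio, n(Cu2+) in the aliquot = 2/1 × 4.802 × 10^-4 = 9.605 × 10^-4 mol
[Cu2+]_dilute = 9.605 × 10^-4 / 0.02435 = 0.03944 mol/L
[Cu2+]_original = 0.03944 × 250.0/5.143 = 1.917 mol/L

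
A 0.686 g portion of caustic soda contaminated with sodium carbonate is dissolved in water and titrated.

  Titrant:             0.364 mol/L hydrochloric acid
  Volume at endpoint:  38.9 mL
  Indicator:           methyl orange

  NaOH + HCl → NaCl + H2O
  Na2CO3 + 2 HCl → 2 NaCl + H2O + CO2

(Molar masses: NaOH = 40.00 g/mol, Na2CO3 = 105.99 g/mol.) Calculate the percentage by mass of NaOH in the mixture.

28.9 %

n(HCl) = 0.0389 × 0.364 = 0.0142 mol
Let x = n(NaOH), y = n(Na2CO3).
Titrant: 1x + 2y = 0.0142;  mass: 40.00x + 105.99y = 0.686
Solving, x = 4.95 × 10^-3 mol, y = 4.60 × 10^-3 mol
mass of NaOH = 4.95 × 10^-3 × 40.00 = 0.198 g
% NaOH = 0.198 / 0.686 × 100 = 28.9 %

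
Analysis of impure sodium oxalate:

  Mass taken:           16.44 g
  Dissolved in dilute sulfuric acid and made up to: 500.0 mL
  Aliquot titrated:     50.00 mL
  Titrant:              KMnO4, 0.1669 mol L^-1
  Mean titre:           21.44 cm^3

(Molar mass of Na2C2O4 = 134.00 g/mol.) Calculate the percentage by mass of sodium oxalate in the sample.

72.92 %

2 MnO4^- + 5 C2O4^2- + 16 H^+ → 2 Mn^2+ + 10 CO2 + 8 H2O
n(KMnO4) per titration = 0.02144 × 0.1669 = 3.578 × 10^-3 mol
From the 5:2 ratio, n(Na2C2O4) in each aliquot = 5/2 × 3.578 × 10^-3 = 8.946 × 10^-3 mol
n(Na2C2O4) in the whole flask = 8.946 × 10^-3 × 500.0/50.00 = 0.08946 mol
mass of Na2C2O4 = 0.08946 × 134.00 = 11.99 g
% Na2C2O4 = 11.99 / 16.44 × 100 = 72.92 %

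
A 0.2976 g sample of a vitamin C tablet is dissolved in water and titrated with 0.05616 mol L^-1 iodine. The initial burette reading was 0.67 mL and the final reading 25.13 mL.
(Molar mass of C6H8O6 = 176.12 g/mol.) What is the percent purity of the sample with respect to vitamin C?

81.29 %

C6H8O6 + I2 → C6H6O6 + 2 HI
n(I2) = 0.02446 L × 0.05616 mol/L = 1.374 × 10^-3 mol
n(C6H8O6) = 1.374 × 10^-3 mol (1:1 ratio)
mass of C6H8O6 = 1.374 × 10^-3 × 176.12 g/mol = 0.2419 g
% C6H8O6 = 0.2419 / 0.2976 × 100 = 81.29 %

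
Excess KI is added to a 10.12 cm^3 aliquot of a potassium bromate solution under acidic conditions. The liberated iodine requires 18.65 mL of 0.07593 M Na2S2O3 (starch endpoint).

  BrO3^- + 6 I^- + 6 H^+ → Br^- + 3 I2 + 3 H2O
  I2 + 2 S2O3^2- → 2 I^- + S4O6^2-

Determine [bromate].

n(S2O3^2-) = 0.01865 × 0.07593 = 1.416 × 10^-3 mol
n(I2) = n(S2O3^2-)/2 = 7.080 × 10^-4 mol
From the 1:3 ratio, n(BrO3^-) in the aliquot = 1/3 × 7.080 × 10^-4 = 2.360 × 10^-4 mol
[BrO3^-] = 2.360 × 10^-4 / 0.01012 = 0.02332 mol/L

0.02332 M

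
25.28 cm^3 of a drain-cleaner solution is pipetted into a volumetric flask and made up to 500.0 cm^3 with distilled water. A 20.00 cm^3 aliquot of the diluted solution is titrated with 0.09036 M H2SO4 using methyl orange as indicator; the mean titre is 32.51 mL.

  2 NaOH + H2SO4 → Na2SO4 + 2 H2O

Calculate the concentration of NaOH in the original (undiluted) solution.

n(H2SO4) = 0.03251 × 0.09036 = 2.938 × 10^-3 mol
From the 2:1 ratio, n(NaOH) in the aliquot = 2/1 × 2.938 × 10^-3 = 5.875 × 10^-3 mol
[NaOH]_dilute = 5.875 × 10^-3 / 0.02000 = 0.2938 mol/L
Dilution factor = 500.0 / 25.28 = 19.78
[NaOH]_stock = 0.2938 × 19.78 = 5.810 mol/L

5.810 M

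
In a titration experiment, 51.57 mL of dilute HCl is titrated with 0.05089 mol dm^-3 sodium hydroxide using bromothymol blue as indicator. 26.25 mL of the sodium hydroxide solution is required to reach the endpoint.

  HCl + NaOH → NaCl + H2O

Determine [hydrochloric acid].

0.02590 mol/L

n(NaOH) = 0.02625 L × 0.05089 mol/L = 1.336 × 10^-3 mol
n(HCl) = 1.336 × 10^-3 mol (1:1 mole ratio)
[HCl] = 1.336 × 10^-3 mol / 0.05157 L = 0.02590 mol/L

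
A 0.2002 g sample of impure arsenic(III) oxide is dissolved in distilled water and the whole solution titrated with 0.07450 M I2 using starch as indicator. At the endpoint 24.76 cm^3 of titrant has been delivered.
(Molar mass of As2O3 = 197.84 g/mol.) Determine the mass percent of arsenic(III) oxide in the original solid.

As2O3 + 2 I2 + 2 H2O → As2O5 + 4 HI
n(I2) = 0.02476 L × 0.07450 mol/L = 1.845 × 10^-3 mol
From the 1:2 ratio, n(As2O3) = 1/2 × 1.845 × 10^-3 = 9.223 × 10^-4 mol
mass of As2O3 = 9.223 × 10^-4 × 197.84 g/mol = 0.1825 g
% As2O3 = 0.1825 / 0.2002 × 100 = 91.14 %

91.14 %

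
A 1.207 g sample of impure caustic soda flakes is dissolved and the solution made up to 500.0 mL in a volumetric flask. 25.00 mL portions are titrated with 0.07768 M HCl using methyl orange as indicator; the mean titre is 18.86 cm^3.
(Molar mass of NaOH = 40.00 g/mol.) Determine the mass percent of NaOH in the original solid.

NaOH + HCl → NaCl + H2O
n(HCl) per titration = 0.01886 × 0.07768 = 1.465 × 10^-3 mol
n(NaOH) in each aliquot = 1.465 × 10^-3 mol (1:1 ratio)
n(NaOH) in the whole flask = 1.465 × 10^-3 × 500.0/25.00 = 0.02930 mol
mass of NaOH = 0.02930 × 40.00 = 1.172 g
% NaOH = 1.172 / 1.207 × 100 = 97.10 %

97.10 %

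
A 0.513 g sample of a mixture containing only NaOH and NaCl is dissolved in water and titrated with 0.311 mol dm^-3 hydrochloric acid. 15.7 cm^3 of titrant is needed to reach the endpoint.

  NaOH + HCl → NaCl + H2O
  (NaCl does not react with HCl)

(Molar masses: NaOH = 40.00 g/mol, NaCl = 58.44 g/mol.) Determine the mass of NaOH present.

n(HCl) = 0.0157 × 0.311 = 4.88 × 10^-3 mol
Let x = n(NaOH), y = n(NaCl).
Titrant: 1x = 4.88 × 10^-3;  mass: 40.00x + 58.44y = 0.513
Solving, x = 4.88 × 10^-3 mol, y = 5.44 × 10^-3 mol
mass of NaOH = 4.88 × 10^-3 × 40.00 = 0.195 g

0.195 g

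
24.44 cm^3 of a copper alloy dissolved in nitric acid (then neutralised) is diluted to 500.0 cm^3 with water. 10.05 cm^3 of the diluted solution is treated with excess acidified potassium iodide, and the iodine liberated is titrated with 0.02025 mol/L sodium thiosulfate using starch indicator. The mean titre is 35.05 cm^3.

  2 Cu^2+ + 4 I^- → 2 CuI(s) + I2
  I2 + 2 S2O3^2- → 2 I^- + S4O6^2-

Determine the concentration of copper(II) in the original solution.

n(S2O3^2-) = 0.03505 × 0.02025 = 7.098 × 10^-4 mol
n(I2) = n(S2O3^2-)/2 = 3.549 × 10^-4 mol
From the 2:1 ratio, n(Cu2+) in the aliquot = 2/1 × 3.549 × 10^-4 = 7.098 × 10^-4 mol
[Cu2+]_dilute = 7.098 × 10^-4 / 0.01005 = 0.07062 mol/L
[Cu2+]_original = 0.07062 × 500.0/24.44 = 1.445 mol/L

1.445 mol/L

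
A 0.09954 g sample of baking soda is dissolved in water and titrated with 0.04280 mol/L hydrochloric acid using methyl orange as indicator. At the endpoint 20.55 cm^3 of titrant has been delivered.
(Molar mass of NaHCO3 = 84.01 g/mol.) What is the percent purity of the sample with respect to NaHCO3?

NaHCO3 + HCl → NaCl + H2O + CO2
n(HCl) = 0.02055 L × 0.04280 mol/L = 8.795 × 10^-4 mol
n(NaHCO3) = 8.795 × 10^-4 mol (1:1 ratio)
mass of NaHCO3 = 8.795 × 10^-4 × 84.01 g/mol = 0.07389 g
% NaHCO3 = 0.07389 / 0.09954 × 100 = 74.23 %

74.23 %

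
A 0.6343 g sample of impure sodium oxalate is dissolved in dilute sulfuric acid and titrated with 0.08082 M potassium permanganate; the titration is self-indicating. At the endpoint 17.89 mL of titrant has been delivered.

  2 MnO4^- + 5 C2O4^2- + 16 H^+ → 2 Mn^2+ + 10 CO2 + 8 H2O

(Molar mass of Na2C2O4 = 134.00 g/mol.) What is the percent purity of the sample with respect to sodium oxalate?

n(KMnO4) = 0.01789 L × 0.08082 mol/L = 1.446 × 10^-3 mol
From the 5:2 ratio, n(Na2C2O4) = 5/2 × 1.446 × 10^-3 = 3.615 × 10^-3 mol
mass of Na2C2O4 = 3.615 × 10^-3 × 134.00 g/mol = 0.4844 g
% Na2C2O4 = 0.4844 / 0.6343 × 100 = 76.36 %

76.36 %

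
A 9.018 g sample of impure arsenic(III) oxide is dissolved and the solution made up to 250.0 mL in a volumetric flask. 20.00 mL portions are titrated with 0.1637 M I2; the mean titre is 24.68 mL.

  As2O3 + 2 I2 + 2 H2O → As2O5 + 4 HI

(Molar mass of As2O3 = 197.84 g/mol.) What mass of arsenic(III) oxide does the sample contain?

4.996 g

n(I2) per titration = 0.02468 × 0.1637 = 4.040 × 10^-3 mol
From the 1:2 ratio, n(As2O3) in each aliquot = 1/2 × 4.040 × 10^-3 = 2.020 × 10^-3 mol
n(As2O3) in the whole flask = 2.020 × 10^-3 × 250.0/20.00 = 0.02525 mol
mass of As2O3 = 0.02525 × 197.84 = 4.996 g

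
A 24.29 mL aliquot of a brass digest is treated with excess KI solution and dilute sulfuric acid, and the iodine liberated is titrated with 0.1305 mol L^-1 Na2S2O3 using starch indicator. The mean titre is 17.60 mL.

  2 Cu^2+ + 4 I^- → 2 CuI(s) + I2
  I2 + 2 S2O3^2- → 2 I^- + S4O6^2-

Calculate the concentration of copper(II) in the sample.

0.09456 mol/L

n(S2O3^2-) = 0.01760 × 0.1305 = 2.297 × 10^-3 mol
n(I2) = n(S2O3^2-)/2 = 1.148 × 10^-3 mol
From the 2:1 ratio, n(Cu2+) in the aliquot = 2/1 × 1.148 × 10^-3 = 2.297 × 10^-3 mol
[Cu2+] = 2.297 × 10^-3 / 0.02429 = 0.09456 mol/L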